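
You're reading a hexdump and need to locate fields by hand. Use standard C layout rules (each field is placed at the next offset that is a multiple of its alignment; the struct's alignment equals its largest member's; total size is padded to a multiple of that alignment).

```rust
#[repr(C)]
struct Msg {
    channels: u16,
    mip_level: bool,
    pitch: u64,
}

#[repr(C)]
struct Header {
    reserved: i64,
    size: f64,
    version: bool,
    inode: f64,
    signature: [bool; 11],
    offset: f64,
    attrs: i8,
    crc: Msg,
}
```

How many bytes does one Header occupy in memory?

80

Msg: channels at 0 (size 2, align 2) → ends 2; mip_level at 2 (size 1, align 1) → ends 3; pad 5 to align 8 for pitch; pitch at 8 (size 8, align 8) → ends 16; total 16 bytes, alignment 8
reserved at 0 (size 8, align 8) → ends 8
size at 8 (size 8, align 8) → ends 16
version at 16 (size 1, align 1) → ends 17
pad 7 to align 8 for inode
inode at 24 (size 8, align 8) → ends 32
signature at 32 (size 11, align 1) → ends 43
pad 5 to align 8 for offset
offset at 48 (size 8, align 8) → ends 56
attrs at 56 (size 1, align 1) → ends 57
pad 7 to align 8 for crc
crc at 64 (size 16, align 8) → ends 80
total 80 bytes, alignment 8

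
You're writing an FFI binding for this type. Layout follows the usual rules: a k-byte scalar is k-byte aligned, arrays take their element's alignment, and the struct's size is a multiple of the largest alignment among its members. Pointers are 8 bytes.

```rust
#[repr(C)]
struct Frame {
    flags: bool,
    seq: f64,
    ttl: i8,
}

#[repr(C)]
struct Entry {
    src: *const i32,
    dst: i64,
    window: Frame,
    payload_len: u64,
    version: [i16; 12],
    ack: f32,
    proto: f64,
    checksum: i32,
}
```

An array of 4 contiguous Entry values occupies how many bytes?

384

Frame: 0..1  flags  (1B, 1-aligned); 1..8  -- padding (7B); 8..16  seq  (8B, 8-aligned); 16..17  ttl  (1B, 1-aligned); 17..24  -- tail padding (7B); sizeof = 24, alignof = 8
0..8  src  (8B, 8-aligned)
8..16  dst  (8B, 8-aligned)
16..40  window  (24B, 8-aligned)
40..48  payload_len  (8B, 8-aligned)
48..72  version  (24B, 2-aligned)
72..76  ack  (4B, 4-aligned)
76..80  -- padding (4B)
80..88  proto  (8B, 8-aligned)
88..92  checksum  (4B, 4-aligned)
92..96  -- tail padding (4B)
sizeof = 96, alignof = 8
array of 4: 4 × 96 = 384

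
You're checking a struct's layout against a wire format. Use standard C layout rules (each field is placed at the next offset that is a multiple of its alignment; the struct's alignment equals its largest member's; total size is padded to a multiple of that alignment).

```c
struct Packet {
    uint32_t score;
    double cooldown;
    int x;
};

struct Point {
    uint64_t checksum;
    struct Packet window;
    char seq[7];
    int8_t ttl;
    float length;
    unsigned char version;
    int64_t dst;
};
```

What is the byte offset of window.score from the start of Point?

8

Packet: 0..4  score  (4B, 4-aligned); 4..8  -- padding (4B); 8..16  cooldown  (8B, 8-aligned); 16..20  x  (4B, 4-aligned); 20..24  -- tail padding (4B); sizeof = 24, alignof = 8
0..8  checksum  (8B, 8-aligned)
8..32  window  (24B, 8-aligned)
within Packet: score at 0
8 + 0 = 8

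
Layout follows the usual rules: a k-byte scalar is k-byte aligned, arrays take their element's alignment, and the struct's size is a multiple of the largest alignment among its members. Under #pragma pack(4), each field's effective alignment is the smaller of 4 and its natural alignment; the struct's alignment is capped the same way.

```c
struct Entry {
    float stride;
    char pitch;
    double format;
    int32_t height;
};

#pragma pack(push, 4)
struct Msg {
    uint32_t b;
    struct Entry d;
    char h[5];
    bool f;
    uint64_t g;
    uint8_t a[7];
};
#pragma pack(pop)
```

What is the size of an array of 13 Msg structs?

Entry: @0: stride [4B, align 4] → 4; @4: pitch [1B, align 1] → 5; +3 pad (align 8); @8: format [8B, align 8] → 16; @16: height [4B, align 4] → 20; +4 tail pad (align 8); size 24, align 8
@0: b [4B, align 4] → 4
@4: d [24B, align 4] → 28
@28: h [5B, align 1] → 33
@33: f [1B, align 1] → 34
+2 pad (align 4)
@36: g [8B, align 4] → 44
@44: a [7B, align 1] → 51
+1 tail pad (align 4)
size 52, align 4
array of 13: 13 × 52 = 676

676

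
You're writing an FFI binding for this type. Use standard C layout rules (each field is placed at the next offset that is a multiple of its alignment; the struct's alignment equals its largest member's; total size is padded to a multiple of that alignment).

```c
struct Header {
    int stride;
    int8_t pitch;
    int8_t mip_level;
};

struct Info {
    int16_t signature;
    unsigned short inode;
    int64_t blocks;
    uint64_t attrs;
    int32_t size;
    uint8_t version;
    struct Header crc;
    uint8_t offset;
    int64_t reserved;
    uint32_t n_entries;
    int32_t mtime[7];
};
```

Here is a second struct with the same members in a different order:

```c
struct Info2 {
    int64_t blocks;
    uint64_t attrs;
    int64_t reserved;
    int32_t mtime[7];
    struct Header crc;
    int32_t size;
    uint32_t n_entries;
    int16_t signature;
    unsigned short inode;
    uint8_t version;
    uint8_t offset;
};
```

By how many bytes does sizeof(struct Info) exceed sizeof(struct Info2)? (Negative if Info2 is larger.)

8

Header: stride at 0 (size 4, align 4) → ends 4; pitch at 4 (size 1, align 1) → ends 5; mip_level at 5 (size 1, align 1) → ends 6; tail pad 2 to reach multiple of 4; total 8 bytes, alignment 4
signature at 0 (size 2, align 2) → ends 2
inode at 2 (size 2, align 2) → ends 4
pad 4 to align 8 for blocks
blocks at 8 (size 8, align 8) → ends 16
attrs at 16 (size 8, align 8) → ends 24
size at 24 (size 4, align 4) → ends 28
version at 28 (size 1, align 1) → ends 29
pad 3 to align 4 for crc
crc at 32 (size 8, align 4) → ends 40
offset at 40 (size 1, align 1) → ends 41
pad 7 to align 8 for reserved
reserved at 48 (size 8, align 8) → ends 56
n_entries at 56 (size 4, align 4) → ends 60
mtime at 60 (size 28, align 4) → ends 88
total 88 bytes, alignment 8
— Info2 —
blocks at 0 (size 8, align 8) → ends 8
attrs at 8 (size 8, align 8) → ends 16
reserved at 16 (size 8, align 8) → ends 24
mtime at 24 (size 28, align 4) → ends 52
crc at 52 (size 8, align 4) → ends 60
size at 60 (size 4, align 4) → ends 64
n_entries at 64 (size 4, align 4) → ends 68
signature at 68 (size 2, align 2) → ends 70
inode at 70 (size 2, align 2) → ends 72
version at 72 (size 1, align 1) → ends 73
offset at 73 (size 1, align 1) → ends 74
tail pad 6 to reach multiple of 8
total 80 bytes, alignment 8
88 − 80 = 8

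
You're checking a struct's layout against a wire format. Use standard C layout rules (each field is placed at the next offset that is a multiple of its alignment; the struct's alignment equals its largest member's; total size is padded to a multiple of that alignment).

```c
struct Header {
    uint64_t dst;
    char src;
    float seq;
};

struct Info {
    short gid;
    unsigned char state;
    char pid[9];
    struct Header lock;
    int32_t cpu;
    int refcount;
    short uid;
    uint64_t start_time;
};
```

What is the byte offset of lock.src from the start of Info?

Header: 0..8  dst  (8B, 8-aligned); 8..9  src  (1B, 1-aligned); 9..12  -- padding (3B); 12..16  seq  (4B, 4-aligned); sizeof = 16, alignof = 8
0..2  gid  (2B, 2-aligned)
2..3  state  (1B, 1-aligned)
3..12  pid  (9B, 1-aligned)
12..16  -- padding (4B)
16..32  lock  (16B, 8-aligned)
within Header: src at 8
16 + 8 = 24

24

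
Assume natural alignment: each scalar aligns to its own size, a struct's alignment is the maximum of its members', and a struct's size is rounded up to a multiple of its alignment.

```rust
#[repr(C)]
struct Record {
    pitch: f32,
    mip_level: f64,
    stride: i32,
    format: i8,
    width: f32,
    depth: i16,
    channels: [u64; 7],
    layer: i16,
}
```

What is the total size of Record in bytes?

@0: pitch [4B, align 4] → 4
+4 pad (align 8)
@8: mip_level [8B, align 8] → 16
@16: stride [4B, align 4] → 20
@20: format [1B, align 1] → 21
+3 pad (align 4)
@24: width [4B, align 4] → 28
@28: depth [2B, align 2] → 30
+2 pad (align 8)
@32: channels [56B, align 8] → 88
@88: layer [2B, align 2] → 90
+6 tail pad (align 8)
size 96, align 8

96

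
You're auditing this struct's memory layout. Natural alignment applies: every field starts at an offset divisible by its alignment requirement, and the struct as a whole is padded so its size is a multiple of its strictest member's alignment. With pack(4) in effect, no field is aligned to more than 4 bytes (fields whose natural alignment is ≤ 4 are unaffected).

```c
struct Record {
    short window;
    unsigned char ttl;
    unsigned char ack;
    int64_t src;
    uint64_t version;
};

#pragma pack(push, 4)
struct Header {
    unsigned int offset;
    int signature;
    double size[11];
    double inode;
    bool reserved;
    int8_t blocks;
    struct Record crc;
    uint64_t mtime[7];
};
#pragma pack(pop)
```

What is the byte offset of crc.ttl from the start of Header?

Record: window at 0 (size 2, align 2) → ends 2; ttl at 2 (size 1, align 1) → ends 3; ack at 3 (size 1, align 1) → ends 4; pad 4 to align 8 for src; src at 8 (size 8, align 8) → ends 16; version at 16 (size 8, align 8) → ends 24; total 24 bytes, alignment 8
offset at 0 (size 4, align 4) → ends 4
signature at 4 (size 4, align 4) → ends 8
size at 8 (size 88, align 4) → ends 96
inode at 96 (size 8, align 4) → ends 104
reserved at 104 (size 1, align 1) → ends 105
blocks at 105 (size 1, align 1) → ends 106
pad 2 to align 4 for crc
crc at 108 (size 24, align 4) → ends 132
within Record: ttl at 2
108 + 2 = 110

110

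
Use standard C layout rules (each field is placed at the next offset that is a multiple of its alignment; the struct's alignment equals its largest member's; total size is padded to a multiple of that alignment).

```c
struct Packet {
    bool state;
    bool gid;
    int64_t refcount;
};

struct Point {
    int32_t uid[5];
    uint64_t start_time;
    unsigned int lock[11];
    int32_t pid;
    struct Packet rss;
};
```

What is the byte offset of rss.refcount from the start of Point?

88

Packet: 0..1  state  (1B, 1-aligned); 1..2  gid  (1B, 1-aligned); 2..8  -- padding (6B); 8..16  refcount  (8B, 8-aligned); sizeof = 16, alignof = 8
0..20  uid  (20B, 4-aligned)
20..24  -- padding (4B)
24..32  start_time  (8B, 8-aligned)
32..76  lock  (44B, 4-aligned)
76..80  pid  (4B, 4-aligned)
80..96  rss  (16B, 8-aligned)
within Packet: refcount at 8
80 + 8 = 88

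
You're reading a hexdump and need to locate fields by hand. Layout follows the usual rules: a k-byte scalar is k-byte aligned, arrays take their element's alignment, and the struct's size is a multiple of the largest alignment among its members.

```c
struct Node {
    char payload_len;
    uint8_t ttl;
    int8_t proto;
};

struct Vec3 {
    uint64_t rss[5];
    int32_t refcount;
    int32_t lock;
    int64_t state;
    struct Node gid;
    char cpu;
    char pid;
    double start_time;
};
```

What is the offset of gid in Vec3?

Node: payload_len at 0 (size 1, align 1) → ends 1; ttl at 1 (size 1, align 1) → ends 2; proto at 2 (size 1, align 1) → ends 3; total 3 bytes, alignment 1
rss at 0 (size 40, align 8) → ends 40
refcount at 40 (size 4, align 4) → ends 44
lock at 44 (size 4, align 4) → ends 48
state at 48 (size 8, align 8) → ends 56
gid at 56 (size 3, align 1) → ends 59

56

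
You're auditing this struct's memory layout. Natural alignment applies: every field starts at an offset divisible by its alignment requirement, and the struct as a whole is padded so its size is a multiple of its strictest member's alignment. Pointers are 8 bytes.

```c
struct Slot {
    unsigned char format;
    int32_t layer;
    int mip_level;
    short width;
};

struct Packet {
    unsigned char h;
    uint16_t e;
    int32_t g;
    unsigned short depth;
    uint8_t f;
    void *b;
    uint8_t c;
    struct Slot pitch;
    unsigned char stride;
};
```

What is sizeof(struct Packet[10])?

Slot: 0..1  format  (1B, 1-aligned); 1..4  -- padding (3B); 4..8  layer  (4B, 4-aligned); 8..12  mip_level  (4B, 4-aligned); 12..14  width  (2B, 2-aligned); 14..16  -- tail padding (2B); sizeof = 16, alignof = 4
0..1  h  (1B, 1-aligned)
1..2  -- padding (1B)
2..4  e  (2B, 2-aligned)
4..8  g  (4B, 4-aligned)
8..10  depth  (2B, 2-aligned)
10..11  f  (1B, 1-aligned)
11..16  -- padding (5B)
16..24  b  (8B, 8-aligned)
24..25  c  (1B, 1-aligned)
25..28  -- padding (3B)
28..44  pitch  (16B, 4-aligned)
44..45  stride  (1B, 1-aligned)
45..48  -- tail padding (3B)
sizeof = 48, alignof = 8
array of 10: 10 × 48 = 480

480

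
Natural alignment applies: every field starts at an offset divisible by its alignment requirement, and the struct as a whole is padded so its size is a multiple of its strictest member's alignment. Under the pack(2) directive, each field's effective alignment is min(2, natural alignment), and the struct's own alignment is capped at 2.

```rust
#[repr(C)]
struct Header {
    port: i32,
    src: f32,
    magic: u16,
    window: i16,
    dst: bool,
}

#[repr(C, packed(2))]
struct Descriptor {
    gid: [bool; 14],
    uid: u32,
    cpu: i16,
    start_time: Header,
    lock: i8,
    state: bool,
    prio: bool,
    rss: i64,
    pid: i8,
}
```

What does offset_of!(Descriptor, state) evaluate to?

Header: @0: port [4B, align 4] → 4; @4: src [4B, align 4] → 8; @8: magic [2B, align 2] → 10; @10: window [2B, align 2] → 12; @12: dst [1B, align 1] → 13; +3 tail pad (align 4); size 16, align 4
@0: gid [14B, align 1] → 14
@14: uid [4B, align 2] → 18
@18: cpu [2B, align 2] → 20
@20: start_time [16B, align 2] → 36
@36: lock [1B, align 1] → 37
@37: state [1B, align 1] → 38

37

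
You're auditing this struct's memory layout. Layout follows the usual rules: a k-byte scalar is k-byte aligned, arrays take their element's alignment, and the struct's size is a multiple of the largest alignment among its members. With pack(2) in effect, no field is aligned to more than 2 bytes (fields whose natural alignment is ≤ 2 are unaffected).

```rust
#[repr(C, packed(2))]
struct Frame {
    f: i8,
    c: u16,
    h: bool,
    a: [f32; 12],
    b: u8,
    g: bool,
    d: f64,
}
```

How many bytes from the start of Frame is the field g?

55

@0: f [1B, align 1] → 1
+1 pad (align 2)
@2: c [2B, align 2] → 4
@4: h [1B, align 1] → 5
+1 pad (align 2)
@6: a [48B, align 2] → 54
@54: b [1B, align 1] → 55
@55: g [1B, align 1] → 56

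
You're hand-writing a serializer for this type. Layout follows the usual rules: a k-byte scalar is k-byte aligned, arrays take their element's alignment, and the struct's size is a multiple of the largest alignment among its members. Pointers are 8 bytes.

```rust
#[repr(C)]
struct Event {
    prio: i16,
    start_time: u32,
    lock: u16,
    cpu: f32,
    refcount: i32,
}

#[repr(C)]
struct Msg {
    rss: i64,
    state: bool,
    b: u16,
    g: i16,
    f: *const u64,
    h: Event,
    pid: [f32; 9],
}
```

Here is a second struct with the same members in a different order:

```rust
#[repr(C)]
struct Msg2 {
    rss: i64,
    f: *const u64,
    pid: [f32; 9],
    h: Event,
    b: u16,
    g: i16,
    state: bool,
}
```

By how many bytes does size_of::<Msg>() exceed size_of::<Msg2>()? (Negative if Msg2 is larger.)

Event: 0..2  prio  (2B, 2-aligned); 2..4  -- padding (2B); 4..8  start_time  (4B, 4-aligned); 8..10  lock  (2B, 2-aligned); 10..12  -- padding (2B); 12..16  cpu  (4B, 4-aligned); 16..20  refcount  (4B, 4-aligned); sizeof = 20, alignof = 4
0..8  rss  (8B, 8-aligned)
8..9  state  (1B, 1-aligned)
9..10  -- padding (1B)
10..12  b  (2B, 2-aligned)
12..14  g  (2B, 2-aligned)
14..16  -- padding (2B)
16..24  f  (8B, 8-aligned)
24..44  h  (20B, 4-aligned)
44..80  pid  (36B, 4-aligned)
sizeof = 80, alignof = 8
— Msg2 —
0..8  rss  (8B, 8-aligned)
8..16  f  (8B, 8-aligned)
16..52  pid  (36B, 4-aligned)
52..72  h  (20B, 4-aligned)
72..74  b  (2B, 2-aligned)
74..76  g  (2B, 2-aligned)
76..77  state  (1B, 1-aligned)
77..80  -- tail padding (3B)
sizeof = 80, alignof = 8
80 − 80 = 0

0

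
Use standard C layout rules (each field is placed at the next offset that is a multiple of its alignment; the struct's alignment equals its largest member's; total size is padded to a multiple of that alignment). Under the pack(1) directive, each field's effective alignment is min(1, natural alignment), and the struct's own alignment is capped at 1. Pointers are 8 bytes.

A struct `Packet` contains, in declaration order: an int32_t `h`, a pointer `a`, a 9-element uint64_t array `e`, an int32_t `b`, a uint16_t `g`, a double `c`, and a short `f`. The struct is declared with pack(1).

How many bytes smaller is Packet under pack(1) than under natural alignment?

12

natural layout:
  @0: h [4B, align 4] → 4
  +4 pad (align 8)
  @8: a [8B, align 8] → 16
  @16: e [72B, align 8] → 88
  @88: b [4B, align 4] → 92
  @92: g [2B, align 2] → 94
  +2 pad (align 8)
  @96: c [8B, align 8] → 104
  @104: f [2B, align 2] → 106
  +6 tail pad (align 8)
  size 112, align 8
packed(1) layout:
  @0: h [4B, align 1] → 4
  @4: a [8B, align 1] → 12
  @12: e [72B, align 1] → 84
  @84: b [4B, align 1] → 88
  @88: g [2B, align 1] → 90
  @90: c [8B, align 1] → 98
  @98: f [2B, align 1] → 100
  size 100, align 1
112 − 100 = 12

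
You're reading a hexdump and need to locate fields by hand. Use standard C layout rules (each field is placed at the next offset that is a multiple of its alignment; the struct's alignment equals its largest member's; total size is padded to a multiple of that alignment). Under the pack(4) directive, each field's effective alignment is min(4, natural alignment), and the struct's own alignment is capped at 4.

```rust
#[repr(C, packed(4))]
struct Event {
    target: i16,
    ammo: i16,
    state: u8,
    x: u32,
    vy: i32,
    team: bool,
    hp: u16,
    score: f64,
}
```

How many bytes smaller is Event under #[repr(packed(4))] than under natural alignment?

natural layout:
  target at 0 (size 2, align 2) → ends 2
  ammo at 2 (size 2, align 2) → ends 4
  state at 4 (size 1, align 1) → ends 5
  pad 3 to align 4 for x
  x at 8 (size 4, align 4) → ends 12
  vy at 12 (size 4, align 4) → ends 16
  team at 16 (size 1, align 1) → ends 17
  pad 1 to align 2 for hp
  hp at 18 (size 2, align 2) → ends 20
  pad 4 to align 8 for score
  score at 24 (size 8, align 8) → ends 32
  total 32 bytes, alignment 8
packed(4) layout:
  target at 0 (size 2, align 2) → ends 2
  ammo at 2 (size 2, align 2) → ends 4
  state at 4 (size 1, align 1) → ends 5
  pad 3 to align 4 for x
  x at 8 (size 4, align 4) → ends 12
  vy at 12 (size 4, align 4) → ends 16
  team at 16 (size 1, align 1) → ends 17
  pad 1 to align 2 for hp
  hp at 18 (size 2, align 2) → ends 20
  score at 20 (size 8, align 4) → ends 28
  total 28 bytes, alignment 4
32 − 28 = 4

4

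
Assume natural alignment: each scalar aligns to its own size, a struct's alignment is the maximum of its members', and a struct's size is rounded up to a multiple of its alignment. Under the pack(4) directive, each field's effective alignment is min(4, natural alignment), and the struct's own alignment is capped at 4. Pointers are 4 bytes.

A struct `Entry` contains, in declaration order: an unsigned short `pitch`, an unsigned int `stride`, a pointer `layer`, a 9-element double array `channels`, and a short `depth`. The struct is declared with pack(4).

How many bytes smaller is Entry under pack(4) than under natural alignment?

8

natural layout:
  0..2  pitch  (2B, 2-aligned)
  2..4  -- padding (2B)
  4..8  stride  (4B, 4-aligned)
  8..12  layer  (4B, 4-aligned)
  12..16  -- padding (4B)
  16..88  channels  (72B, 8-aligned)
  88..90  depth  (2B, 2-aligned)
  90..96  -- tail padding (6B)
  sizeof = 96, alignof = 8
packed(4) layout:
  0..2  pitch  (2B, 2-aligned)
  2..4  -- padding (2B)
  4..8  stride  (4B, 4-aligned)
  8..12  layer  (4B, 4-aligned)
  12..84  channels  (72B, 4-aligned)
  84..86  depth  (2B, 2-aligned)
  86..88  -- tail padding (2B)
  sizeof = 88, alignof = 4
96 − 88 = 8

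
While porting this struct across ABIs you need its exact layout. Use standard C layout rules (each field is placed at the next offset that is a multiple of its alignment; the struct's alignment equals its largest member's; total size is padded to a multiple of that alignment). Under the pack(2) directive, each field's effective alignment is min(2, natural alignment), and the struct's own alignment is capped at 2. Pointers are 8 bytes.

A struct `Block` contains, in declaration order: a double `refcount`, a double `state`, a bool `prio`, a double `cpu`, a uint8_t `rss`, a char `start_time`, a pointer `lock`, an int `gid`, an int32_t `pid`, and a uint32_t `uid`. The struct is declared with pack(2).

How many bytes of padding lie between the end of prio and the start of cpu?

refcount at 0 (size 8, align 2) → ends 8
state at 8 (size 8, align 2) → ends 16
prio at 16 (size 1, align 1) → ends 17
pad 1 to align 2 for cpu
cpu at 18 (size 8, align 2) → ends 26

1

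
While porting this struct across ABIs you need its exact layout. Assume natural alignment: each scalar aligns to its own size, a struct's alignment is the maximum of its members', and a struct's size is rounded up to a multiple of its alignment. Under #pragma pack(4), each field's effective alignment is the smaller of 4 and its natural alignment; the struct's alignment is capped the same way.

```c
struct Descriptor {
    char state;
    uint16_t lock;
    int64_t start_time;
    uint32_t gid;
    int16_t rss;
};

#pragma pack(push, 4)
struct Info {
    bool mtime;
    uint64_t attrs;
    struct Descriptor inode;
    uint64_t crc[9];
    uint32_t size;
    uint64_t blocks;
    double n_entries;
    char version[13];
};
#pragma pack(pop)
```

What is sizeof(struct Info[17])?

Descriptor: state at 0 (size 1, align 1) → ends 1; pad 1 to align 2 for lock; lock at 2 (size 2, align 2) → ends 4; pad 4 to align 8 for start_time; start_time at 8 (size 8, align 8) → ends 16; gid at 16 (size 4, align 4) → ends 20; rss at 20 (size 2, align 2) → ends 22; tail pad 2 to reach multiple of 8; total 24 bytes, alignment 8
mtime at 0 (size 1, align 1) → ends 1
pad 3 to align 4 for attrs
attrs at 4 (size 8, align 4) → ends 12
inode at 12 (size 24, align 4) → ends 36
crc at 36 (size 72, align 4) → ends 108
size at 108 (size 4, align 4) → ends 112
blocks at 112 (size 8, align 4) → ends 120
n_entries at 120 (size 8, align 4) → ends 128
version at 128 (size 13, align 1) → ends 141
tail pad 3 to reach multiple of 4
total 144 bytes, alignment 4
array of 17: 17 × 144 = 2448

2448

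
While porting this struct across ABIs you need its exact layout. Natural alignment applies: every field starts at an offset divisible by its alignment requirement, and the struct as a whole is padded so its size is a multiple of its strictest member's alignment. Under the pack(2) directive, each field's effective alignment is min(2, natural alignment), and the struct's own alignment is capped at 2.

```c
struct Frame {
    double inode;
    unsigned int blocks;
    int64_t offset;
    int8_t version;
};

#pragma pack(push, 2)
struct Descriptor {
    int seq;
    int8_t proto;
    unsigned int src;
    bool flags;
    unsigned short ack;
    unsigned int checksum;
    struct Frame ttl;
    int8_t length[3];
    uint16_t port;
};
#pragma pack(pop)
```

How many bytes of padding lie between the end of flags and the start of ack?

1

Frame: inode at 0 (size 8, align 8) → ends 8; blocks at 8 (size 4, align 4) → ends 12; pad 4 to align 8 for offset; offset at 16 (size 8, align 8) → ends 24; version at 24 (size 1, align 1) → ends 25; tail pad 7 to reach multiple of 8; total 32 bytes, alignment 8
seq at 0 (size 4, align 2) → ends 4
proto at 4 (size 1, align 1) → ends 5
pad 1 to align 2 for src
src at 6 (size 4, align 2) → ends 10
flags at 10 (size 1, align 1) → ends 11
pad 1 to align 2 for ack
ack at 12 (size 2, align 2) → ends 14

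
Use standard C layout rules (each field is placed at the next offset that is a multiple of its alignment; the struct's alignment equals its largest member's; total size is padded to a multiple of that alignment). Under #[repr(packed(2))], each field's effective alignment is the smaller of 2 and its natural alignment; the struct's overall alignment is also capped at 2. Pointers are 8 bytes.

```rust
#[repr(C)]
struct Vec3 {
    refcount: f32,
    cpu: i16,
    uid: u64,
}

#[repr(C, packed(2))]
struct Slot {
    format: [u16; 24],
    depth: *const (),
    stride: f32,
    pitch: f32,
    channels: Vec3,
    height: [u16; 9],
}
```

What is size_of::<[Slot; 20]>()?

1960

Vec3: refcount at 0 (size 4, align 4) → ends 4; cpu at 4 (size 2, align 2) → ends 6; pad 2 to align 8 for uid; uid at 8 (size 8, align 8) → ends 16; total 16 bytes, alignment 8
format at 0 (size 48, align 2) → ends 48
depth at 48 (size 8, align 2) → ends 56
stride at 56 (size 4, align 2) → ends 60
pitch at 60 (size 4, align 2) → ends 64
channels at 64 (size 16, align 2) → ends 80
height at 80 (size 18, align 2) → ends 98
total 98 bytes, alignment 2
array of 20: 20 × 98 = 1960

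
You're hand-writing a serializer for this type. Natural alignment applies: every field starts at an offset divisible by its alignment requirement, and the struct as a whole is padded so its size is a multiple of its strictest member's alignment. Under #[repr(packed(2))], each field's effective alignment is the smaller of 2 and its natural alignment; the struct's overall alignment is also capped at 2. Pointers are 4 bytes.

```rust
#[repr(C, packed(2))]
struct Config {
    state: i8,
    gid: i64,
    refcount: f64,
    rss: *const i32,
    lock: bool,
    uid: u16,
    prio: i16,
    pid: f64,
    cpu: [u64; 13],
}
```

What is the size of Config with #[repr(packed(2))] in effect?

@0: state [1B, align 1] → 1
+1 pad (align 2)
@2: gid [8B, align 2] → 10
@10: refcount [8B, align 2] → 18
@18: rss [4B, align 2] → 22
@22: lock [1B, align 1] → 23
+1 pad (align 2)
@24: uid [2B, align 2] → 26
@26: prio [2B, align 2] → 28
@28: pid [8B, align 2] → 36
@36: cpu [104B, align 2] → 140
size 140, align 2

140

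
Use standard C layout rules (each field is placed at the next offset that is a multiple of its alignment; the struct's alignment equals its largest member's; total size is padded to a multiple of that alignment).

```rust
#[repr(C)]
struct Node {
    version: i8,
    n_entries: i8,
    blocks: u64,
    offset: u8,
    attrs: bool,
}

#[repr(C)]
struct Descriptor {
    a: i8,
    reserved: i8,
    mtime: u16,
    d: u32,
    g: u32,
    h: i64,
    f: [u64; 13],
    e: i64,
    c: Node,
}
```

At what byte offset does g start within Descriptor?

8

Node: version at 0 (size 1, align 1) → ends 1; n_entries at 1 (size 1, align 1) → ends 2; pad 6 to align 8 for blocks; blocks at 8 (size 8, align 8) → ends 16; offset at 16 (size 1, align 1) → ends 17; attrs at 17 (size 1, align 1) → ends 18; tail pad 6 to reach multiple of 8; total 24 bytes, alignment 8
a at 0 (size 1, align 1) → ends 1
reserved at 1 (size 1, align 1) → ends 2
mtime at 2 (size 2, align 2) → ends 4
d at 4 (size 4, align 4) → ends 8
g at 8 (size 4, align 4) → ends 12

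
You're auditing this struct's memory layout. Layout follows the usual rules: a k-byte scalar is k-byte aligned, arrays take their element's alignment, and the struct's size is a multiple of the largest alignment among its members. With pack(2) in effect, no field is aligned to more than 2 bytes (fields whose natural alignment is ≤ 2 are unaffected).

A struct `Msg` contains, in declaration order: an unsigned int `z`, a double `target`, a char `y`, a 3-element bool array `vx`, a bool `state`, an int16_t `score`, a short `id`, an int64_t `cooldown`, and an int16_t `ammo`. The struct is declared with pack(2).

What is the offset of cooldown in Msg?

@0: z [4B, align 2] → 4
@4: target [8B, align 2] → 12
@12: y [1B, align 1] → 13
@13: vx [3B, align 1] → 16
@16: state [1B, align 1] → 17
+1 pad (align 2)
@18: score [2B, align 2] → 20
@20: id [2B, align 2] → 22
@22: cooldown [8B, align 2] → 30

22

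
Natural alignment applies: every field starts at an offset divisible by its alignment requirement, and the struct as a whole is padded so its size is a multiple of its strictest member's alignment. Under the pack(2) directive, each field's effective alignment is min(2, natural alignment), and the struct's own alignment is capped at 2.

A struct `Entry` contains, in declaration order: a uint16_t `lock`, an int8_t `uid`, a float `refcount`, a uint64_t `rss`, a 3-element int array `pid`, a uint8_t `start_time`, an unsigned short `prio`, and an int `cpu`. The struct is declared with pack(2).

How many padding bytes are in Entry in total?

2

lock at 0 (size 2, align 2) → ends 2
uid at 2 (size 1, align 1) → ends 3
pad 1 to align 2 for refcount
refcount at 4 (size 4, align 2) → ends 8
rss at 8 (size 8, align 2) → ends 16
pid at 16 (size 12, align 2) → ends 28
start_time at 28 (size 1, align 1) → ends 29
pad 1 to align 2 for prio
prio at 30 (size 2, align 2) → ends 32
cpu at 32 (size 4, align 2) → ends 36
total 36 bytes, alignment 2
data bytes 34, size 36 → padding 2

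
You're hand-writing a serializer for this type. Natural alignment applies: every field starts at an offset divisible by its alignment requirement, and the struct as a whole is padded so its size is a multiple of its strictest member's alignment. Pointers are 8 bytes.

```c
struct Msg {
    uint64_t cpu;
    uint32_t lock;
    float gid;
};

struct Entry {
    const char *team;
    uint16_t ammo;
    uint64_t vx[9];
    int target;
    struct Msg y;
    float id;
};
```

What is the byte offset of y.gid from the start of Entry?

Msg: 0..8  cpu  (8B, 8-aligned); 8..12  lock  (4B, 4-aligned); 12..16  gid  (4B, 4-aligned); sizeof = 16, alignof = 8
0..8  team  (8B, 8-aligned)
8..10  ammo  (2B, 2-aligned)
10..16  -- padding (6B)
16..88  vx  (72B, 8-aligned)
88..92  target  (4B, 4-aligned)
92..96  -- padding (4B)
96..112  y  (16B, 8-aligned)
within Msg: gid at 12
96 + 12 = 108

108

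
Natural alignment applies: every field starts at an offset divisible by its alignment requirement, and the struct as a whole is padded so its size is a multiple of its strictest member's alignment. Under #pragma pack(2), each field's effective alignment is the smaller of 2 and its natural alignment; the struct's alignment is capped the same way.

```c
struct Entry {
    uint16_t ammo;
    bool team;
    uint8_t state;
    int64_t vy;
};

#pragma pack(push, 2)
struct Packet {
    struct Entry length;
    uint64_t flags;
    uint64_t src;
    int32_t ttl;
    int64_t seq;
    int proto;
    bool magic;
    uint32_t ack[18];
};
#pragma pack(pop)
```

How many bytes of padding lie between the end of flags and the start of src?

0

Entry: 0..2  ammo  (2B, 2-aligned); 2..3  team  (1B, 1-aligned); 3..4  state  (1B, 1-aligned); 4..8  -- padding (4B); 8..16  vy  (8B, 8-aligned); sizeof = 16, alignof = 8
0..16  length  (16B, 2-aligned)
16..24  flags  (8B, 2-aligned)
24..32  src  (8B, 2-aligned)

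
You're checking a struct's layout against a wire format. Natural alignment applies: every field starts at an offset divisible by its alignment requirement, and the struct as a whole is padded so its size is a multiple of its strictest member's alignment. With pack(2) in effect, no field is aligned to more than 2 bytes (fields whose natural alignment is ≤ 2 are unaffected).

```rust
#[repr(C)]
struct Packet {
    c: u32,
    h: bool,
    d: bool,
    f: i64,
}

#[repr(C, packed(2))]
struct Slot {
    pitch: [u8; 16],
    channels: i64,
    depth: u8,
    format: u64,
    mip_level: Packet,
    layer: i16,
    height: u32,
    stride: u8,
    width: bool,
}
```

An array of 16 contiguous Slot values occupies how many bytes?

Packet: c at 0 (size 4, align 4) → ends 4; h at 4 (size 1, align 1) → ends 5; d at 5 (size 1, align 1) → ends 6; pad 2 to align 8 for f; f at 8 (size 8, align 8) → ends 16; total 16 bytes, alignment 8
pitch at 0 (size 16, align 1) → ends 16
channels at 16 (size 8, align 2) → ends 24
depth at 24 (size 1, align 1) → ends 25
pad 1 to align 2 for format
format at 26 (size 8, align 2) → ends 34
mip_level at 34 (size 16, align 2) → ends 50
layer at 50 (size 2, align 2) → ends 52
height at 52 (size 4, align 2) → ends 56
stride at 56 (size 1, align 1) → ends 57
width at 57 (size 1, align 1) → ends 58
total 58 bytes, alignment 2
array of 16: 16 × 58 = 928

928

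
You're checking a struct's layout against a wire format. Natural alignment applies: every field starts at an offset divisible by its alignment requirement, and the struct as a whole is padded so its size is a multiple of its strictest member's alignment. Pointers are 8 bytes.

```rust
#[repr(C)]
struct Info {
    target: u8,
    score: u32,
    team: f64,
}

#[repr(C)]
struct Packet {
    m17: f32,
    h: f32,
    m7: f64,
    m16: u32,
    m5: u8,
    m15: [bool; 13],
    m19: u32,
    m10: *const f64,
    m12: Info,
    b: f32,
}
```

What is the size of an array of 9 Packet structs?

Info: @0: target [1B, align 1] → 1; +3 pad (align 4); @4: score [4B, align 4] → 8; @8: team [8B, align 8] → 16; size 16, align 8
@0: m17 [4B, align 4] → 4
@4: h [4B, align 4] → 8
@8: m7 [8B, align 8] → 16
@16: m16 [4B, align 4] → 20
@20: m5 [1B, align 1] → 21
@21: m15 [13B, align 1] → 34
+2 pad (align 4)
@36: m19 [4B, align 4] → 40
@40: m10 [8B, align 8] → 48
@48: m12 [16B, align 8] → 64
@64: b [4B, align 4] → 68
+4 tail pad (align 8)
size 72, align 8
array of 9: 9 × 72 = 648

648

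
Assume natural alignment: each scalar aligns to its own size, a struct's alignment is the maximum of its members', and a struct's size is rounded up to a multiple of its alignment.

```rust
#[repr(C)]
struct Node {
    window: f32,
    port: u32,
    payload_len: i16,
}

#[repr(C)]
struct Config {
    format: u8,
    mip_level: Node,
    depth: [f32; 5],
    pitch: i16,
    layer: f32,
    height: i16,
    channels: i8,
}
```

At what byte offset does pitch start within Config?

Node: 0..4  window  (4B, 4-aligned); 4..8  port  (4B, 4-aligned); 8..10  payload_len  (2B, 2-aligned); 10..12  -- tail padding (2B); sizeof = 12, alignof = 4
0..1  format  (1B, 1-aligned)
1..4  -- padding (3B)
4..16  mip_level  (12B, 4-aligned)
16..36  depth  (20B, 4-aligned)
36..38  pitch  (2B, 2-aligned)

36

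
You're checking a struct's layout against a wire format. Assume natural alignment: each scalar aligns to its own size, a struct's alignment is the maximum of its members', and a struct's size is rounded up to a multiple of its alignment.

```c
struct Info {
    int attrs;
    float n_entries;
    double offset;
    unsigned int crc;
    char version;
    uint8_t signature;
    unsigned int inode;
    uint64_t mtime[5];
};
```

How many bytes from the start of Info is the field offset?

0..4  attrs  (4B, 4-aligned)
4..8  n_entries  (4B, 4-aligned)
8..16  offset  (8B, 8-aligned)

8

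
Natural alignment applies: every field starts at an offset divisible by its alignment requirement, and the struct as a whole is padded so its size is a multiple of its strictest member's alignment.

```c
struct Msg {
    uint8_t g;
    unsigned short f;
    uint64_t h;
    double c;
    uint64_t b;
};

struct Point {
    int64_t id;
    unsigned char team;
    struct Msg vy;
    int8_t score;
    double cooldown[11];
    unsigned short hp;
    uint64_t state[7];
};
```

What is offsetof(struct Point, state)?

Msg: 0..1  g  (1B, 1-aligned); 1..2  -- padding (1B); 2..4  f  (2B, 2-aligned); 4..8  -- padding (4B); 8..16  h  (8B, 8-aligned); 16..24  c  (8B, 8-aligned); 24..32  b  (8B, 8-aligned); sizeof = 32, alignof = 8
0..8  id  (8B, 8-aligned)
8..9  team  (1B, 1-aligned)
9..16  -- padding (7B)
16..48  vy  (32B, 8-aligned)
48..49  score  (1B, 1-aligned)
49..56  -- padding (7B)
56..144  cooldown  (88B, 8-aligned)
144..146  hp  (2B, 2-aligned)
146..152  -- padding (6B)
152..208  state  (56B, 8-aligned)

152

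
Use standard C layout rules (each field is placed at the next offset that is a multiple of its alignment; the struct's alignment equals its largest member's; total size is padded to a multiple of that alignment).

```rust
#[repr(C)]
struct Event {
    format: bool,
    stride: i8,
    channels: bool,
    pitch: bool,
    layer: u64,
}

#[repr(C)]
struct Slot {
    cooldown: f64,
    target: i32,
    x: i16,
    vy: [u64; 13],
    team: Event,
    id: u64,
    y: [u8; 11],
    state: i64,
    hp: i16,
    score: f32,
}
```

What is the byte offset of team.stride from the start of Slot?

Event: @0: format [1B, align 1] → 1; @1: stride [1B, align 1] → 2; @2: channels [1B, align 1] → 3; @3: pitch [1B, align 1] → 4; +4 pad (align 8); @8: layer [8B, align 8] → 16; size 16, align 8
@0: cooldown [8B, align 8] → 8
@8: target [4B, align 4] → 12
@12: x [2B, align 2] → 14
+2 pad (align 8)
@16: vy [104B, align 8] → 120
@120: team [16B, align 8] → 136
within Event: stride at 1
120 + 1 = 121

121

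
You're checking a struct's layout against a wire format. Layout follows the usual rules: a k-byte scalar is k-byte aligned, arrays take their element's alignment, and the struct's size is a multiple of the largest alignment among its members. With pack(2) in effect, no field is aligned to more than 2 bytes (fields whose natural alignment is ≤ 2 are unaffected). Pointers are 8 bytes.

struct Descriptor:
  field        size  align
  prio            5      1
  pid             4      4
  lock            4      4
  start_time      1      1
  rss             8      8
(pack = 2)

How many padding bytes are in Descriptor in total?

2

prio at 0 (size 5, align 1) → ends 5
pad 1 to align 2 for pid
pid at 6 (size 4, align 2) → ends 10
lock at 10 (size 4, align 2) → ends 14
start_time at 14 (size 1, align 1) → ends 15
pad 1 to align 2 for rss
rss at 16 (size 8, align 2) → ends 24
total 24 bytes, alignment 2
data bytes 22, size 24 → padding 2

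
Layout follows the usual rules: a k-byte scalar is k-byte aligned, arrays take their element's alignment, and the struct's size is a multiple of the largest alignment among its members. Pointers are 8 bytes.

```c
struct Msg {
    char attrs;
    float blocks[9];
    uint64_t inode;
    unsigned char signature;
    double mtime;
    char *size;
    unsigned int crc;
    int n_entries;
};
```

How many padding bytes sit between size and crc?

@0: attrs [1B, align 1] → 1
+3 pad (align 4)
@4: blocks [36B, align 4] → 40
@40: inode [8B, align 8] → 48
@48: signature [1B, align 1] → 49
+7 pad (align 8)
@56: mtime [8B, align 8] → 64
@64: size [8B, align 8] → 72
@72: crc [4B, align 4] → 76

0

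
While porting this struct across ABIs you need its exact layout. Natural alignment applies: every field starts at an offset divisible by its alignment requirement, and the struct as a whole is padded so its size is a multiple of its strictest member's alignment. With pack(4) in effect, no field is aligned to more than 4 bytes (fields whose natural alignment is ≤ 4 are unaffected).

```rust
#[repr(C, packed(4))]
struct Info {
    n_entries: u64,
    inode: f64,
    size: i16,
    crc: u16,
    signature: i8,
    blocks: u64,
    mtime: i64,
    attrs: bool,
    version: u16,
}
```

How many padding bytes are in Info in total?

0..8  n_entries  (8B, 4-aligned)
8..16  inode  (8B, 4-aligned)
16..18  size  (2B, 2-aligned)
18..20  crc  (2B, 2-aligned)
20..21  signature  (1B, 1-aligned)
21..24  -- padding (3B)
24..32  blocks  (8B, 4-aligned)
32..40  mtime  (8B, 4-aligned)
40..41  attrs  (1B, 1-aligned)
41..42  -- padding (1B)
42..44  version  (2B, 2-aligned)
sizeof = 44, alignof = 4
data bytes 40, size 44 → padding 4

4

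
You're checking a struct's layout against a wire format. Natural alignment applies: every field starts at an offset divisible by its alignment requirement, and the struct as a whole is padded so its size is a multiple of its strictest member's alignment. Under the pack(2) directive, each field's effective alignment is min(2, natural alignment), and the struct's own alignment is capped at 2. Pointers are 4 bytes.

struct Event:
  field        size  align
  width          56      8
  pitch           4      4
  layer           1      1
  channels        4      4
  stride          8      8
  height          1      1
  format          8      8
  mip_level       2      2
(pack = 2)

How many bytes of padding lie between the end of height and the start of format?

0..56  width  (56B, 2-aligned)
56..60  pitch  (4B, 2-aligned)
60..61  layer  (1B, 1-aligned)
61..62  -- padding (1B)
62..66  channels  (4B, 2-aligned)
66..74  stride  (8B, 2-aligned)
74..75  height  (1B, 1-aligned)
75..76  -- padding (1B)
76..84  format  (8B, 2-aligned)

1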